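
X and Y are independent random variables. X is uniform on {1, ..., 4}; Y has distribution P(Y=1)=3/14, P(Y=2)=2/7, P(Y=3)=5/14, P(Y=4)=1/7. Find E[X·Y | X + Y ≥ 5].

283/34

P(X + Y ≥ 5) = 17/28.
Summing XY·P(x,y) over outcomes with X + Y ≥ 5 gives 283/56.
E[X·Y | X + Y ≥ 5] = (283/56) / (17/28) = 283/34.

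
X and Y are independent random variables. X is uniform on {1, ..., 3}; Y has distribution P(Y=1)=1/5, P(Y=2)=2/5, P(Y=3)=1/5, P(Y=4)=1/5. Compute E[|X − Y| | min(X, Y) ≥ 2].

3/4

P(min(X, Y) ≥ 2) = 8/15.
Summing |X−Y|·P(x,y) over outcomes with min(X, Y) ≥ 2 gives 2/5.
E[|X − Y| | min(X, Y) ≥ 2] = (2/5) / (8/15) = 3/4.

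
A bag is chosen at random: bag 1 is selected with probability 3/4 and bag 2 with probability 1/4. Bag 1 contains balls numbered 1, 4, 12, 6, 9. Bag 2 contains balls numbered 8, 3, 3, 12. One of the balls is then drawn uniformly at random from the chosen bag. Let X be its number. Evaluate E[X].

257/40

E[X | bag 1] = (1+4+12+6+9)/5 = 32/5.
E[X | bag 2] = (8+3+3+12)/4 = 13/2.
By the law of total expectation,
E[X] = (3/4)·(32/5) + (1/4)·(13/2) = 257/40.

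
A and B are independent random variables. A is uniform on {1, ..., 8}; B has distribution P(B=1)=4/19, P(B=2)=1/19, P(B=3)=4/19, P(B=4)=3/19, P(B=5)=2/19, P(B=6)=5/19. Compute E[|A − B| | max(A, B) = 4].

12/7

P(max(A, B) = 4) = 21/152.
Summing |A−B|·P(x,y) over outcomes with max(A, B) = 4 gives 9/38.
E[|A − B| | max(A, B) = 4] = (9/38) / (21/152) = 12/7.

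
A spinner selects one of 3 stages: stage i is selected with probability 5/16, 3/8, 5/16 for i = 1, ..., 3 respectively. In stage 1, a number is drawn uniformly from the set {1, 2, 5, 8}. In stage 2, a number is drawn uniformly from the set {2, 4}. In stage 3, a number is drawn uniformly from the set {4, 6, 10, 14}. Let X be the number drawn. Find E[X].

E[X | stage 1] = (1+2+5+8)/4 = 4.
E[X | stage 2] = (2+4)/2 = 3.
E[X | stage 3] = (4+6+10+14)/4 = 17/2.
E[X] = (5/16)·(4) + (3/8)·(3) + (5/16)·(17/2) = 161/32.

161/32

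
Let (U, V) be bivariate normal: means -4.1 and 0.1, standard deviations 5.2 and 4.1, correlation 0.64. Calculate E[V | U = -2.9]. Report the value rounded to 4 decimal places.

0.7055

E[V | U=x] = μ_V + ρ(σ_V/σ_U)(x − μ_U) for jointly normal variables.
E[V | U=-2.9] = 0.1 + (0.64)·(4.1/5.2)·(-2.9 − (-4.1)) = 0.1 + (0.50462)·(1.2) = 0.7055.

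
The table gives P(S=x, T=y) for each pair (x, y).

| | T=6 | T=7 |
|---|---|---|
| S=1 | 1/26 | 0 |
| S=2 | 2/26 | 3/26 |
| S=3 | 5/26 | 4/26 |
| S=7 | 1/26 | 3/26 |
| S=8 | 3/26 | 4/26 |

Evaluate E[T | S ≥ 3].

131/20

P(S ≥ 3) = 10/13.
Σ T·P over the event = 6·(5/26) + 7·(4/26) + 6·(1/26) + 7·(3/26) + 6·(3/26) + 7·(4/26) = 131/26.
E[T | S ≥ 3] = (131/26) / (10/13) = 131/20.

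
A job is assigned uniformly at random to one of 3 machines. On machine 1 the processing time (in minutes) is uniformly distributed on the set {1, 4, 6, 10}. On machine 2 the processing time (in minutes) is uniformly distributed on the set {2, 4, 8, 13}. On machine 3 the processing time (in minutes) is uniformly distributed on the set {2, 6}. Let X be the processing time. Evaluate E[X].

16/3

E[X | machine 1] = (1+4+6+10)/4 = 21/4.
E[X | machine 2] = (2+4+8+13)/4 = 27/4.
E[X | machine 3] = (2+6)/2 = 4.
By the law of total expectation,
E[X] = (1/3)·(21/4) + (1/3)·(27/4) + (1/3)·(4) = 16/3.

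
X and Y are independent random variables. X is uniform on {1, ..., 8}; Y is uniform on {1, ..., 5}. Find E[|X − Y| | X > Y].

16/5

P(X > Y) = 5/8.
Summing |X−Y|·P(x,y) over outcomes with X > Y gives 2.
E[|X − Y| | X > Y] = (2) / (5/8) = 16/5.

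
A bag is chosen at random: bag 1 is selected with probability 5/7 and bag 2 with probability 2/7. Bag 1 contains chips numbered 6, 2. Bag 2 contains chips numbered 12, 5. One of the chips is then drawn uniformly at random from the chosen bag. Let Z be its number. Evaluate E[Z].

E[Z | bag 1] = (6+2)/2 = 4.
E[Z | bag 2] = (12+5)/2 = 17/2.
E[Z] = (5/7)·(4) + (2/7)·(17/2) = 37/7.

37/7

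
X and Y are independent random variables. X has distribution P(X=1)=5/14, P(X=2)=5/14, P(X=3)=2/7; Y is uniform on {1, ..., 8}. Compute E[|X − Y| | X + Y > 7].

P(X + Y > 7) = 41/112.
Summing |X−Y|·P(x,y) over outcomes with X + Y > 7 gives 7/4.
E[|X − Y| | X + Y > 7] = (7/4) / (41/112) = 196/41.

196/41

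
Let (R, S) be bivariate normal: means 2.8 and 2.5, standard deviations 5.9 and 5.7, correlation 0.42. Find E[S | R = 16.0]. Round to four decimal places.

For a bivariate normal, E[S | R=x] = μ_S + ρ·(σ_S/σ_R)·(x − μ_R).
E[S | R=16.0] = 2.5 + (0.42)·(5.7/5.9)·(16.0 − (2.8)) = 2.5 + (0.405763)·(13.2) = 7.8561.

7.8561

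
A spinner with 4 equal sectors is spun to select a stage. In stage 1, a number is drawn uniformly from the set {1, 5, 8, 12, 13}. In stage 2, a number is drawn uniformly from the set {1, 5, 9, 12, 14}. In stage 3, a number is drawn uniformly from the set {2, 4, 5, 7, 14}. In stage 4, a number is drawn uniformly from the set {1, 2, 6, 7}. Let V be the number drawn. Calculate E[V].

E[V | stage 1] = (1+5+8+12+13)/5 = 39/5.
E[V | stage 2] = (1+5+9+12+14)/5 = 41/5.
E[V | stage 3] = (2+4+5+7+14)/5 = 32/5.
E[V | stage 4] = (1+2+6+7)/4 = 4.
By the law of total expectation,
E[V] = (1/4)·(39/5) + (1/4)·(41/5) + (1/4)·(32/5) + (1/4)·(4) = 33/5.

33/5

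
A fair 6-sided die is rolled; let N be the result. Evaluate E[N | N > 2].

9/2

Given N > 2, N is equally likely to be any of {3, 4, 5, 6}.
E[N | N > 2] = (3 + 4 + 5 + 6) / 4 = 9/2.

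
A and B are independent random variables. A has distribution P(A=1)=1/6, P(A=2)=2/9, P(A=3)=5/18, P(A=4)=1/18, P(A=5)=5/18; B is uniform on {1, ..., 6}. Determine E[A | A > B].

P(A > B) = 37/108.
Summing A·P(x,y) over outcomes with A > B gives 25/18.
E[A | A > B] = (25/18) / (37/108) = 150/37.

150/37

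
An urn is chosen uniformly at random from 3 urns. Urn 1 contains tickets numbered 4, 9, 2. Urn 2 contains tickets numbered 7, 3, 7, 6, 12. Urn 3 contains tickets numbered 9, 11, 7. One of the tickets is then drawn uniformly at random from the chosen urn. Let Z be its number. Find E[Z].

7

E[Z | urn 1] = (4+9+2)/3 = 5.
E[Z | urn 2] = (7+3+7+6+12)/5 = 7.
E[Z | urn 3] = (9+11+7)/3 = 9.
By the law of total expectation,
E[Z] = (1/3)·(5) + (1/3)·(7) + (1/3)·(9) = 7.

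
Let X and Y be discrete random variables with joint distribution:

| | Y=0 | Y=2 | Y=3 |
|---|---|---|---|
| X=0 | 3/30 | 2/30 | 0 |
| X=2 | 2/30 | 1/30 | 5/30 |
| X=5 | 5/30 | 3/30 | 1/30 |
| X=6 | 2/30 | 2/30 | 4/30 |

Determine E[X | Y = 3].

39/10

P(Y = 3) = 1/3.
Σ X·P over the event = 2·(5/30) + 5·(1/30) + 6·(4/30) = 13/10.
E[X | Y = 3] = (13/10) / (1/3) = 39/10.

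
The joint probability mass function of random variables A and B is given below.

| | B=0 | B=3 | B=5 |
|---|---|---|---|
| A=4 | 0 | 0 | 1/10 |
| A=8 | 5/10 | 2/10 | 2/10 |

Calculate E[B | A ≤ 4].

P(A ≤ 4) = 1/10.
Σ B·P over the event = 5·(1/10) = 1/2.
E[B | A ≤ 4] = (1/2) / (1/10) = 5.

5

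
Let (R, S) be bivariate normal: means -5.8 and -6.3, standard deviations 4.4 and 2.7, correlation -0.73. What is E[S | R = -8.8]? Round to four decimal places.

-4.9561

The regression of S on R has slope ρ·σ_S/σ_R and passes through (μ_R, μ_S).
E[S | R=-8.8] = -6.3 + (-0.73)·(2.7/4.4)·(-8.8 − (-5.8)) = -6.3 + (-0.447955)·(-3) = -4.9561.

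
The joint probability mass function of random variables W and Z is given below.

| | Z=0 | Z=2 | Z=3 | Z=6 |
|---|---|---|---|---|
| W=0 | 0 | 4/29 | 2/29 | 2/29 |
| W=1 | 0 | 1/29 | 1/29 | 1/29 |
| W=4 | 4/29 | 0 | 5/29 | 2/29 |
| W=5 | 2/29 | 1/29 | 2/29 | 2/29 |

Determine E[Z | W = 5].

20/7

P(W = 5) = 7/29.
Σ Z·P over the event = 0·(2/29) + 2·(1/29) + 3·(2/29) + 6·(2/29) = 20/29.
E[Z | W = 5] = (20/29) / (7/29) = 20/7.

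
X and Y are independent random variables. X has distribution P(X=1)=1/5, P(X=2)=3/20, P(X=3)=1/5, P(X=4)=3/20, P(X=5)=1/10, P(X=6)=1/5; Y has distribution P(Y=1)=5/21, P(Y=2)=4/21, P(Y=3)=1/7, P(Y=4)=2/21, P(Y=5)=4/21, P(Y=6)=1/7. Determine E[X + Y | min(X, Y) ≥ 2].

127/16

P(min(X, Y) ≥ 2) = 64/105.
Summing (X+Y)·P(x,y) over outcomes with min(X, Y) ≥ 2 gives 508/105.
E[X + Y | min(X, Y) ≥ 2] = (508/105) / (64/105) = 127/16.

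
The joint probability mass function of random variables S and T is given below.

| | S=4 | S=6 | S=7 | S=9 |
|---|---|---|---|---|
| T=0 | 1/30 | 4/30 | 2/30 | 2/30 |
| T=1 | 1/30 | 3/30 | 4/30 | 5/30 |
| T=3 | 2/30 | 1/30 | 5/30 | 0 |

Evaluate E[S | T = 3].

49/8

P(T = 3) = 4/15.
Σ S·P over the event = 4·(2/30) + 6·(1/30) + 7·(5/30) = 49/30.
E[S | T = 3] = (49/30) / (4/15) = 49/8.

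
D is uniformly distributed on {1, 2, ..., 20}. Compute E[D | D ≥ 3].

23/2

P(D ≥ 3) = 9/10.
E[D | D ≥ 3] = (207/20) / (9/10) = 23/2.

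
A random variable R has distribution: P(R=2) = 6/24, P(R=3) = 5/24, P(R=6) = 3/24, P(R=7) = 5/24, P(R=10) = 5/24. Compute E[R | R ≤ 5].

27/11

P(R ≤ 5) = 11/24.
Σ over the event: 2·1/4 + 3·5/24 = 9/8.
E[R | R ≤ 5] = (9/8) / (11/24) = 27/11.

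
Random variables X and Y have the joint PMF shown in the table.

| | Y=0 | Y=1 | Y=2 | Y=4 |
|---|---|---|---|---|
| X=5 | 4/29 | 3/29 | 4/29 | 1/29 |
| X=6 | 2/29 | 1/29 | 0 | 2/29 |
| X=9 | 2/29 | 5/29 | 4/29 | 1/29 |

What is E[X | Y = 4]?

P(Y = 4) = 4/29.
Σ X·P over the event = 5·(1/29) + 6·(2/29) + 9·(1/29) = 26/29.
E[X | Y = 4] = (26/29) / (4/29) = 13/2.

13/2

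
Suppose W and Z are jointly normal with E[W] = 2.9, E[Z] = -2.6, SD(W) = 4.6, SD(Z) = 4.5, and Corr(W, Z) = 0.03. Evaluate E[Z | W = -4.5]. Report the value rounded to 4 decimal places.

The regression of Z on W has slope ρ·σ_Z/σ_W and passes through (μ_W, μ_Z).
E[Z | W=-4.5] = -2.6 + (0.03)·(4.5/4.6)·(-4.5 − (2.9)) = -2.6 + (0.029348)·(-7.4) = -2.8172.

-2.8172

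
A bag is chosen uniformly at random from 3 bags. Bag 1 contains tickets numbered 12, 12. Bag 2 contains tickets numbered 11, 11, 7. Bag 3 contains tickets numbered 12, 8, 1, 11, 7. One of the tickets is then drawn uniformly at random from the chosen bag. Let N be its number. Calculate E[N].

442/45

E[N | bag 1] = (12+12)/2 = 12.
E[N | bag 2] = (11+11+7)/3 = 29/3.
E[N | bag 3] = (12+8+1+11+7)/5 = 39/5.
By the law of total expectation,
E[N] = (1/3)·(12) + (1/3)·(29/3) + (1/3)·(39/5) = 442/45.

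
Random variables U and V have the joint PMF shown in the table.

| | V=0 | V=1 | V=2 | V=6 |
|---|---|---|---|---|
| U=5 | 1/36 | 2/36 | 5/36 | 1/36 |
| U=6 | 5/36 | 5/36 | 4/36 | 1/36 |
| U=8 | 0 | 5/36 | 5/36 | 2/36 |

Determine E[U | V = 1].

20/3

P(V = 1) = 1/3.
Σ U·P over the event = 5·(2/36) + 6·(5/36) + 8·(5/36) = 20/9.
E[U | V = 1] = (20/9) / (1/3) = 20/3.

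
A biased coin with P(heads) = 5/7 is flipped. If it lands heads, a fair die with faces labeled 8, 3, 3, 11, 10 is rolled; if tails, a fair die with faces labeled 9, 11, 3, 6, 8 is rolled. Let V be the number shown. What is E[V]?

E[V | heads] = (8+3+3+11+10)/5 = 7.
E[V | tails] = (9+11+3+6+8)/5 = 37/5.
By the law of total expectation,
E[V] = (5/7)·(7) + (2/7)·(37/5) = 249/35.

249/35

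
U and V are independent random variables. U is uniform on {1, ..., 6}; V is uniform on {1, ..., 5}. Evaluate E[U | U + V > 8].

16/3

P(U + V > 8) = 1/5.
Summing U·P(x,y) over outcomes with U + V > 8 gives 16/15.
E[U | U + V > 8] = (16/15) / (1/5) = 16/3.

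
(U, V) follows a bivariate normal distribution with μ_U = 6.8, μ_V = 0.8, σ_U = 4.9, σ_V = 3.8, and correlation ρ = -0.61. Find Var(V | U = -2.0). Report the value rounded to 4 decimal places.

9.0669

The conditional variance in a bivariate normal is σ_V²(1 − ρ²), independent of x.
Var(V | U=-2.0) = (3.8)²·(1 − (-0.61)²) = 14.44·0.6279 = 9.0669.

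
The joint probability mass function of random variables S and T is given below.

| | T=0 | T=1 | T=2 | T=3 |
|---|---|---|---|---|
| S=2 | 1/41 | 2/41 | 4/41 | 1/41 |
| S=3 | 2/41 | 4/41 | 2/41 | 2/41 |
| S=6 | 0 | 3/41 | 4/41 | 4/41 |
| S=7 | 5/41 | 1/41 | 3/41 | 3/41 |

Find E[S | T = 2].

P(T = 2) = 13/41.
Σ S·P over the event = 2·(4/41) + 3·(2/41) + 6·(4/41) + 7·(3/41) = 59/41.
E[S | T = 2] = (59/41) / (13/41) = 59/13.

59/13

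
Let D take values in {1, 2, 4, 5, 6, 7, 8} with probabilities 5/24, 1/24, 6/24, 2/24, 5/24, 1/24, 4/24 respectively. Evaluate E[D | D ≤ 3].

7/6

P(D ≤ 3) = 1/4.
Σ over the event: 1·5/24 + 2·1/24 = 7/24.
E[D | D ≤ 3] = (7/24) / (1/4) = 7/6.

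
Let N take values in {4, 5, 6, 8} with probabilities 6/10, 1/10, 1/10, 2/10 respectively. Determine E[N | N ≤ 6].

P(N ≤ 6) = 4/5.
Σ over the event: 4·3/5 + 5·1/10 + 6·1/10 = 7/2.
E[N | N ≤ 6] = (7/2) / (4/5) = 35/8.

35/8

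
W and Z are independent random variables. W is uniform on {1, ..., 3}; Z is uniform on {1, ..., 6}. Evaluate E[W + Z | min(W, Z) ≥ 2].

Outcomes with min(W, Z) ≥ 2: (2,2), (2,3), (2,4), (2,5), (2,6), (3,2), (3,3), (3,4), (3,5), (3,6), each with probability 1/18.
E[W + Z | min(W, Z) ≥ 2] = (4 + 5 + 6 + 7 + 8 + 5 + 6 + 7 + 8 + 9) / 10 = 13/2.

13/2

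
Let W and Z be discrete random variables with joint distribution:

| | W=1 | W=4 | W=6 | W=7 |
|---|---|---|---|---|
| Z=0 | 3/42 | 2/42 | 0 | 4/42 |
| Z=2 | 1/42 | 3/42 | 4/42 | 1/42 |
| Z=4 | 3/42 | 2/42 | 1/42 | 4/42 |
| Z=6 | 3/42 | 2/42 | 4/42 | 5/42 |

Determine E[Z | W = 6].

4

P(W = 6) = 3/14.
Σ Z·P over the event = 2·(4/42) + 4·(1/42) + 6·(4/42) = 6/7.
E[Z | W = 6] = (6/7) / (3/14) = 4.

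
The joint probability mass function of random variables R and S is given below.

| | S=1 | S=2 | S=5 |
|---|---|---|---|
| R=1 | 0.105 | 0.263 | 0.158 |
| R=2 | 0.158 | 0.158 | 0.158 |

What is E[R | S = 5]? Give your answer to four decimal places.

P(S = 5) = 0.316.
Σ R·P over the event = 1·(0.158) + 2·(0.158) = 0.474.
E[R | S = 5] = (0.474) / (0.316) = 1.5000.

1.5000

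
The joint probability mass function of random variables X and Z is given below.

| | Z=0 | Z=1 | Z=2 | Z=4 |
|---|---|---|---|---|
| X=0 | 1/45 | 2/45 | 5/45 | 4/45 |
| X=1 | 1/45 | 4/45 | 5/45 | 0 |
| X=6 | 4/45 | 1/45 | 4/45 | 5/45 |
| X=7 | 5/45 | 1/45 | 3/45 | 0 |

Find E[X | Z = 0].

60/11

P(Z = 0) = 11/45.
Σ X·P over the event = 0·(1/45) + 1·(1/45) + 6·(4/45) + 7·(5/45) = 4/3.
E[X | Z = 0] = (4/3) / (11/45) = 60/11.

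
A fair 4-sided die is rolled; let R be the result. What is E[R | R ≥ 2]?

3

Given R ≥ 2, R is equally likely to be any of {2, 3, 4}.
E[R | R ≥ 2] = (2 + 3 + 4) / 3 = 3.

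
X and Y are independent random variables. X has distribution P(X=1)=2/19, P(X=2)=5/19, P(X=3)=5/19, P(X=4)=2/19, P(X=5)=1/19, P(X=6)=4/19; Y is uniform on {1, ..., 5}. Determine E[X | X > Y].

68/15

P(X > Y) = 9/19.
Summing X·P(x,y) over outcomes with X > Y gives 204/95.
E[X | X > Y] = (204/95) / (9/19) = 68/15.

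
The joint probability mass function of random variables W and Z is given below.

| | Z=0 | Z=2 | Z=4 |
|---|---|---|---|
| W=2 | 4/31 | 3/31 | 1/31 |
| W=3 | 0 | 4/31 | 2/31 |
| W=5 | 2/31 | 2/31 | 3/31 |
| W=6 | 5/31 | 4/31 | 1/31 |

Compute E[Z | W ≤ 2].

5/4

P(W ≤ 2) = 8/31.
Σ Z·P over the event = 0·(4/31) + 2·(3/31) + 4·(1/31) = 10/31.
E[Z | W ≤ 2] = (10/31) / (8/31) = 5/4.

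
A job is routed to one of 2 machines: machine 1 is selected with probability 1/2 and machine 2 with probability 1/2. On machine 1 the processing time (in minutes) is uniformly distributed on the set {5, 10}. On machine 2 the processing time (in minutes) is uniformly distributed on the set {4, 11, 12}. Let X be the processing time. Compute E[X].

33/4

E[X | machine 1] = (5+10)/2 = 15/2.
E[X | machine 2] = (4+11+12)/3 = 9.
E[X] = (1/2)·(15/2) + (1/2)·(9) = 33/4.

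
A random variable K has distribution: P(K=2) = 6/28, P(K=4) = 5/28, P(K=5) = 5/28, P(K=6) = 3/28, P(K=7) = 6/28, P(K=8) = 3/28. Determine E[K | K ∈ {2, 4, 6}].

25/7

P(K ∈ {2, 4, 6}) = 1/2.
Σ over the event: 2·3/14 + 4·5/28 + 6·3/28 = 25/14.
E[K | K ∈ {2, 4, 6}] = (25/14) / (1/2) = 25/7.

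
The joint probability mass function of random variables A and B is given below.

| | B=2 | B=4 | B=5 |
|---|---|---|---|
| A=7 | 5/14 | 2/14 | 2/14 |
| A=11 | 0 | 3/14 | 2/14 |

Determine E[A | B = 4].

47/5

P(B = 4) = 5/14.
Σ A·P over the event = 7·(2/14) + 11·(3/14) = 47/14.
E[A | B = 4] = (47/14) / (5/14) = 47/5.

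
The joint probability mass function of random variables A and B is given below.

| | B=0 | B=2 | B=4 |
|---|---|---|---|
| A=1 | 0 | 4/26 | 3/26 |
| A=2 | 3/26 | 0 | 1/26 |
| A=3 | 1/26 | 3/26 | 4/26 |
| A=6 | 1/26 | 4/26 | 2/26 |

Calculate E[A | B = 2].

37/11

P(B = 2) = 11/26.
Σ A·P over the event = 1·(4/26) + 3·(3/26) + 6·(4/26) = 37/26.
E[A | B = 2] = (37/26) / (11/26) = 37/11.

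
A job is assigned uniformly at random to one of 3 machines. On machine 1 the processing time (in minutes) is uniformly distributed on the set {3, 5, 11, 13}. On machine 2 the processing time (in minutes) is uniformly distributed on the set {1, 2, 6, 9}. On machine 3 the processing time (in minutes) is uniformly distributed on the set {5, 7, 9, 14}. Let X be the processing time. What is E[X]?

E[X | machine 1] = (3+5+11+13)/4 = 8.
E[X | machine 2] = (1+2+6+9)/4 = 9/2.
E[X | machine 3] = (5+7+9+14)/4 = 35/4.
By the law of total expectation,
E[X] = (1/3)·(8) + (1/3)·(9/2) + (1/3)·(35/4) = 85/12.

85/12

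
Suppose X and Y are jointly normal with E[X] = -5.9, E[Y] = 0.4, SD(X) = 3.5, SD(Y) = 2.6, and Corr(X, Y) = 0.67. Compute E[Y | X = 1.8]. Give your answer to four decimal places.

4.2324

E[Y | X=x] = μ_Y + ρ(σ_Y/σ_X)(x − μ_X) for jointly normal variables.
E[Y | X=1.8] = 0.4 + (0.67)·(2.6/3.5)·(1.8 − (-5.9)) = 0.4 + (0.49771)·(7.7) = 4.2324.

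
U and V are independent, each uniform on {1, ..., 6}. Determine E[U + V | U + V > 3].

P(U + V > 3) = 11/12.
Summing (U+V)·P(x,y) over outcomes with U + V > 3 gives 61/9.
E[U + V | U + V > 3] = (61/9) / (11/12) = 244/33.

244/33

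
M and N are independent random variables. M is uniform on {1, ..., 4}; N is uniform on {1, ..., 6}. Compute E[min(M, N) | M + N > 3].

47/21

P(M + N > 3) = 7/8.
Summing min(M,N)·P(x,y) over outcomes with M + N > 3 gives 47/24.
E[min(M, N) | M + N > 3] = (47/24) / (7/8) = 47/21.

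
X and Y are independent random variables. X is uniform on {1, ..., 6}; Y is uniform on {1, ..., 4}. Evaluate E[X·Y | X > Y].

145/14

P(X > Y) = 7/12.
Summing XY·P(x,y) over outcomes with X > Y gives 145/24.
E[X·Y | X > Y] = (145/24) / (7/12) = 145/14.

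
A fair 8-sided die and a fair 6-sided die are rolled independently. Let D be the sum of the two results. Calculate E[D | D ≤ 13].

370/47

P(D ≤ 13) = 47/48.
E[D | D ≤ 13] = (185/24) / (47/48) = 370/47.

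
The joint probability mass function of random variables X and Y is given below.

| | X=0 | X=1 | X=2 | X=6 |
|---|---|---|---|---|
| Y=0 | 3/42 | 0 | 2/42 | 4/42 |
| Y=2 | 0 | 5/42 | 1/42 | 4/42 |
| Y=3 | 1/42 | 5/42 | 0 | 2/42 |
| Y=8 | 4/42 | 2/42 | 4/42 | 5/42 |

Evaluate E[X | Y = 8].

P(Y = 8) = 5/14.
Σ X·P over the event = 0·(4/42) + 1·(2/42) + 2·(4/42) + 6·(5/42) = 20/21.
E[X | Y = 8] = (20/21) / (5/14) = 8/3.

8/3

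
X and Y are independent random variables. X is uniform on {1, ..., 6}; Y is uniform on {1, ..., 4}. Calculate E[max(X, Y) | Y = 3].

P(Y = 3) = 1/4.
Summing max(X,Y)·P(x,y) over outcomes with Y = 3 gives 1.
E[max(X, Y) | Y = 3] = (1) / (1/4) = 4.

4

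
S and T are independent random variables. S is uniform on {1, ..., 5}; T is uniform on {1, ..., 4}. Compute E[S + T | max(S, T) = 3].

Outcomes with max(S, T) = 3: (1,3), (2,3), (3,1), (3,2), (3,3), each with probability 1/20.
E[S + T | max(S, T) = 3] = (4 + 5 + 4 + 5 + 6) / 5 = 24/5.

24/5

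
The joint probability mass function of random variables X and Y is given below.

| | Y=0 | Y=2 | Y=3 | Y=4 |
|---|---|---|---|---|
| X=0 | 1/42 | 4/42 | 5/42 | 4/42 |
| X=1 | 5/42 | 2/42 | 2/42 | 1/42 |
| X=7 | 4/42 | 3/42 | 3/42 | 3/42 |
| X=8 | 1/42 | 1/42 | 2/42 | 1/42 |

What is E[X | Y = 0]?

41/11

P(Y = 0) = 11/42.
Σ X·P over the event = 0·(1/42) + 1·(5/42) + 7·(4/42) + 8·(1/42) = 41/42.
E[X | Y = 0] = (41/42) / (11/42) = 41/11.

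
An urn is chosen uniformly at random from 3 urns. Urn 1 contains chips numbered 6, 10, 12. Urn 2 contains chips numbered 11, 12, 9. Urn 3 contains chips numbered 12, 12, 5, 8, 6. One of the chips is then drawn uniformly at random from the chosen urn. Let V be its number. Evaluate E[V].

143/15

E[V | urn 1] = (6+10+12)/3 = 28/3.
E[V | urn 2] = (11+12+9)/3 = 32/3.
E[V | urn 3] = (12+12+5+8+6)/5 = 43/5.
By the law of total expectation,
E[V] = (1/3)·(28/3) + (1/3)·(32/3) + (1/3)·(43/5) = 143/15.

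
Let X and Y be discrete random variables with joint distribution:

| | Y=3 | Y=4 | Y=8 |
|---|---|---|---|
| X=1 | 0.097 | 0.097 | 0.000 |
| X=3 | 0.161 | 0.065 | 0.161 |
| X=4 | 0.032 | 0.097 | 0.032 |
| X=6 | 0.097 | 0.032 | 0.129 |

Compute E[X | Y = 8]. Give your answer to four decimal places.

4.3012

P(Y = 8) = 0.322.
Summing X·P(X=x,Y=y) over the conditioning event gives 1.385.
E[X | Y = 8] = (1.385) / (0.322) = 4.3012.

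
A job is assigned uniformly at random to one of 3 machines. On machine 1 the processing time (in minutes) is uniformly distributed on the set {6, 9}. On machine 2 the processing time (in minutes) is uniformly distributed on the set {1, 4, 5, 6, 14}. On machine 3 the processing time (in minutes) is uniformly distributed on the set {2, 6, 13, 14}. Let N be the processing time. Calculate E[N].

89/12

E[N | machine 1] = (6+9)/2 = 15/2.
E[N | machine 2] = (1+4+5+6+14)/5 = 6.
E[N | machine 3] = (2+6+13+14)/4 = 35/4.
By the law of total expectation,
E[N] = (1/3)·(15/2) + (1/3)·(6) + (1/3)·(35/4) = 89/12.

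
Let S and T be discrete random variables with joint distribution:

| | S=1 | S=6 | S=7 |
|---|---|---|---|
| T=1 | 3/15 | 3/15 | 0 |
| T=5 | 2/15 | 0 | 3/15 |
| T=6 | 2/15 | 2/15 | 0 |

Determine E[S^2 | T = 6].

P(T = 6) = 4/15.
Σ S^2·P over the event = 1·(2/15) + 36·(2/15) = 74/15.
E[S^2 | T = 6] = (74/15) / (4/15) = 37/2.

37/2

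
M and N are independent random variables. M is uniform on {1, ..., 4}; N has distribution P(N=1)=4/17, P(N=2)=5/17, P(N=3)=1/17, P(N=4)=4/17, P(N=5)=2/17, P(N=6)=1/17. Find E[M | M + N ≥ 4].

P(M + N ≥ 4) = 55/68.
Summing M·P(x,y) over outcomes with M + N ≥ 4 gives 9/4.
E[M | M + N ≥ 4] = (9/4) / (55/68) = 153/55.

153/55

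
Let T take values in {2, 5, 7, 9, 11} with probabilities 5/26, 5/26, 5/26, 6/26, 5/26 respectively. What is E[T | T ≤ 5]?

7/2

P(T ≤ 5) = 5/13.
Σ over the event: 2·5/26 + 5·5/26 = 35/26.
E[T | T ≤ 5] = (35/26) / (5/13) = 7/2.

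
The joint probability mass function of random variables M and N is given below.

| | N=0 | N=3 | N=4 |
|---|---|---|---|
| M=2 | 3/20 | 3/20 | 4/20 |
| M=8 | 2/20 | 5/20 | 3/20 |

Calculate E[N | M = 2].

P(M = 2) = 1/2.
Summing N·P(M=x,N=y) over the conditioning event gives 5/4.
E[N | M = 2] = (5/4) / (1/2) = 5/2.

5/2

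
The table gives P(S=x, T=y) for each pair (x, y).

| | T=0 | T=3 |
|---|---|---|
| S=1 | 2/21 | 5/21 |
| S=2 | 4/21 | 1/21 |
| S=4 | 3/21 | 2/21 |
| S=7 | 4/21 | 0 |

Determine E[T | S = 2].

3/5

P(S = 2) = 5/21.
Σ T·P over the event = 0·(4/21) + 3·(1/21) = 1/7.
E[T | S = 2] = (1/7) / (5/21) = 3/5.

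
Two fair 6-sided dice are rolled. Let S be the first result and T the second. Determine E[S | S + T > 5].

P(S + T > 5) = 13/18.
Summing S·P(x,y) over outcomes with S + T > 5 gives 53/18.
E[S | S + T > 5] = (53/18) / (13/18) = 53/13.

53/13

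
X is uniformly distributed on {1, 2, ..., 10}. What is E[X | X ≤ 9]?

5

Given X ≤ 9, X is equally likely to be any of {1, 2, 3, 4, 5, 6, 7, 8, 9}.
E[X | X ≤ 9] = (1 + 2 + 3 + 4 + 5 + 6 + 7 + 8 + 9) / 9 = 5.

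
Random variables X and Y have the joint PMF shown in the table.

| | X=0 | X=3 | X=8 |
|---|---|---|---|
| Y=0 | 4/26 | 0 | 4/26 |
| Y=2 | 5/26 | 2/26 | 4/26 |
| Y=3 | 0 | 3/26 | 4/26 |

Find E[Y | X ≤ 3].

23/14

P(X ≤ 3) = 7/13.
Σ Y·P over the event = 0·(4/26) + 2·(5/26) + 2·(2/26) + 3·(3/26) = 23/26.
E[Y | X ≤ 3] = (23/26) / (7/13) = 23/14.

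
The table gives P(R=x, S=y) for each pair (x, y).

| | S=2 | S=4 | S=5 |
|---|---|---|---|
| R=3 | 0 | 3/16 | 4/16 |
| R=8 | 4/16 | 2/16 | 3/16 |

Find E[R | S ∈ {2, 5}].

P(S ∈ {2, 5}) = 11/16.
Σ R·P over the event = 3·(4/16) + 8·(4/16) + 8·(3/16) = 17/4.
E[R | S ∈ {2, 5}] = (17/4) / (11/16) = 68/11.

68/11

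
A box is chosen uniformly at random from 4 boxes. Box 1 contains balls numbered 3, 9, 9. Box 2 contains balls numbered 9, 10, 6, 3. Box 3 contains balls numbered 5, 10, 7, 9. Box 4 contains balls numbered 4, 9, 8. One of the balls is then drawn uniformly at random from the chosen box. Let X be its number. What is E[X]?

E[X | box 1] = (3+9+9)/3 = 7.
E[X | box 2] = (9+10+6+3)/4 = 7.
E[X | box 3] = (5+10+7+9)/4 = 31/4.
E[X | box 4] = (4+9+8)/3 = 7.
E[X] = (1/4)·(7) + (1/4)·(7) + (1/4)·(31/4) + (1/4)·(7) = 115/16.

115/16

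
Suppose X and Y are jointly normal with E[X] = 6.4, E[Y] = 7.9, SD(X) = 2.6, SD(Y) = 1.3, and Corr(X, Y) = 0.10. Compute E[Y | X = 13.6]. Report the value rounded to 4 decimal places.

8.2600

The regression of Y on X has slope ρ·σ_Y/σ_X and passes through (μ_X, μ_Y).
E[Y | X=13.6] = 7.9 + (0.10)·(1.3/2.6)·(13.6 − (6.4)) = 7.9 + (0.05)·(7.2) = 8.2600.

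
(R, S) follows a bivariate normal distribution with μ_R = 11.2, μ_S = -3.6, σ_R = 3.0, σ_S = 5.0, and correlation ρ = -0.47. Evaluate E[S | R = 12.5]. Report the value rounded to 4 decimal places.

-4.6183

E[S | R=x] = μ_S + ρ(σ_S/σ_R)(x − μ_R) for jointly normal variables.
E[S | R=12.5] = -3.6 + (-0.47)·(5.0/3.0)·(12.5 − (11.2)) = -3.6 + (-0.78333)·(1.3) = -4.6183.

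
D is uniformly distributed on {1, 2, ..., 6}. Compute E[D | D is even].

Given D is even, D is equally likely to be any of {2, 4, 6}.
E[D | D is even] = (2 + 4 + 6) / 3 = 4.

4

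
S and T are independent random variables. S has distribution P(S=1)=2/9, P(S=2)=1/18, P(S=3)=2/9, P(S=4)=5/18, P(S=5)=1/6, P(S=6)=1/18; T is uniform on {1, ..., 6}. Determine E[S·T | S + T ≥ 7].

1012/59

P(S + T ≥ 7) = 59/108.
Summing ST·P(x,y) over outcomes with S + T ≥ 7 gives 253/27.
E[S·T | S + T ≥ 7] = (253/27) / (59/108) = 1012/59.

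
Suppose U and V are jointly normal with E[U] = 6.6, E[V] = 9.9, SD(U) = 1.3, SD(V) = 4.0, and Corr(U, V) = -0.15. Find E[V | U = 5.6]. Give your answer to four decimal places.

10.3615

For a bivariate normal, E[V | U=x] = μ_V + ρ·(σ_V/σ_U)·(x − μ_U).
E[V | U=5.6] = 9.9 + (-0.15)·(4.0/1.3)·(5.6 − (6.6)) = 9.9 + (-0.46154)·(-1) = 10.3615.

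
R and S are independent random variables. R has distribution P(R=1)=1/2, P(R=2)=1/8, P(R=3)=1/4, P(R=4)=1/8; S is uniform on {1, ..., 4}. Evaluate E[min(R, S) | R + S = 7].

3

P(R + S = 7) = 3/32.
Summing min(R,S)·P(x,y) over outcomes with R + S = 7 gives 9/32.
E[min(R, S) | R + S = 7] = (9/32) / (3/32) = 3.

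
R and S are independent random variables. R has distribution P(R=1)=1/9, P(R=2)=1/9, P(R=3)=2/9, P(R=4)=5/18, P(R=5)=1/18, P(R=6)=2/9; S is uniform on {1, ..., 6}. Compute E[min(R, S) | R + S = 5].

P(R + S = 5) = 13/108.
Summing min(R,S)·P(x,y) over outcomes with R + S = 5 gives 19/108.
E[min(R, S) | R + S = 5] = (19/108) / (13/108) = 19/13.

19/13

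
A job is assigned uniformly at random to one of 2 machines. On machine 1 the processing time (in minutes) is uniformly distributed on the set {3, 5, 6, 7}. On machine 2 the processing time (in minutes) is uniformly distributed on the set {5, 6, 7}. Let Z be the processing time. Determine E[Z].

45/8

E[Z | machine 1] = (3+5+6+7)/4 = 21/4.
E[Z | machine 2] = (5+6+7)/3 = 6.
E[Z] = (1/2)·(21/4) + (1/2)·(6) = 45/8.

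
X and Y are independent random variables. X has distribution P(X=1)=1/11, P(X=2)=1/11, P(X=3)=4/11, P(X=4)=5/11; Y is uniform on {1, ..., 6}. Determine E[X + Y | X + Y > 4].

409/57

P(X + Y > 4) = 19/22.
Summing (X+Y)·P(x,y) over outcomes with X + Y > 4 gives 409/66.
E[X + Y | X + Y > 4] = (409/66) / (19/22) = 409/57.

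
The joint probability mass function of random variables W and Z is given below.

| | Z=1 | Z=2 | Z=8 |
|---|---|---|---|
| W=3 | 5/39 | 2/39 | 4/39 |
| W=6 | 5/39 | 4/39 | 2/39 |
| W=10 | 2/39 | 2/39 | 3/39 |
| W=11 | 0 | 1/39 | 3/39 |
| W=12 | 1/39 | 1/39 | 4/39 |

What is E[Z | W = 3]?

41/11

P(W = 3) = 11/39.
Σ Z·P over the event = 1·(5/39) + 2·(2/39) + 8·(4/39) = 41/39.
E[Z | W = 3] = (41/39) / (11/39) = 41/11.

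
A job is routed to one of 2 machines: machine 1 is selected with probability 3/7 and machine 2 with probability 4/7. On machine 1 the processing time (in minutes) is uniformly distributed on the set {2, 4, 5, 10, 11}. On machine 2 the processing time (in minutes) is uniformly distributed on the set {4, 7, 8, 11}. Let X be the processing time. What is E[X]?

246/35

E[X | machine 1] = (2+4+5+10+11)/5 = 32/5.
E[X | machine 2] = (4+7+8+11)/4 = 15/2.
E[X] = (3/7)·(32/5) + (4/7)·(15/2) = 246/35.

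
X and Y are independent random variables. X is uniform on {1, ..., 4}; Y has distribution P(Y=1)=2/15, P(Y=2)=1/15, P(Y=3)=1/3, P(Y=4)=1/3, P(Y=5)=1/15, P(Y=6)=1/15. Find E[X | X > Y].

P(X > Y) = 13/60.
Summing X·P(x,y) over outcomes with X > Y gives 3/4.
E[X | X > Y] = (3/4) / (13/60) = 45/13.

45/13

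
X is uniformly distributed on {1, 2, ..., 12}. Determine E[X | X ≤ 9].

Given X ≤ 9, X is equally likely to be any of {1, 2, 3, 4, 5, 6, 7, 8, 9}.
E[X | X ≤ 9] = (1 + 2 + 3 + 4 + 5 + 6 + 7 + 8 + 9) / 9 = 5.

5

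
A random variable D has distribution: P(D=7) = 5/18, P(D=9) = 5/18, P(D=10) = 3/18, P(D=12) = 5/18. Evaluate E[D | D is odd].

8

P(D is odd) = 5/9.
Σ over the event: 7·5/18 + 9·5/18 = 40/9.
E[D | D is odd] = (40/9) / (5/9) = 8.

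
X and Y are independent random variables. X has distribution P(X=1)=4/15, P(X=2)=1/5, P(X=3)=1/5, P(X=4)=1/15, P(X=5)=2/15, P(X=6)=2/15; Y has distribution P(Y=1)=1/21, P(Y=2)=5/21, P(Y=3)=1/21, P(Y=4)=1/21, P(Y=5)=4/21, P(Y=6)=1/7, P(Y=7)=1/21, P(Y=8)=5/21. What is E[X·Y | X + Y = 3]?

P(X + Y = 3) = 23/315.
Summing XY·P(x,y) over outcomes with X + Y = 3 gives 46/315.
E[X·Y | X + Y = 3] = (46/315) / (23/315) = 2.

2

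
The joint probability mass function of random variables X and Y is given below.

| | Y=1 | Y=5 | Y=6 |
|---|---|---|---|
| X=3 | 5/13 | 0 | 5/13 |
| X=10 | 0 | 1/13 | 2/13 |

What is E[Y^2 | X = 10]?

P(X = 10) = 3/13.
Σ Y^2·P over the event = 25·(1/13) + 36·(2/13) = 97/13.
E[Y^2 | X = 10] = (97/13) / (3/13) = 97/3.

97/3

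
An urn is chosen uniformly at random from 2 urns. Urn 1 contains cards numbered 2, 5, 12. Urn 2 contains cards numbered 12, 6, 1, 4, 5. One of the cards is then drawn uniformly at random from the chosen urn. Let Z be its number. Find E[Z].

179/30

E[Z | urn 1] = (2+5+12)/3 = 19/3.
E[Z | urn 2] = (12+6+1+4+5)/5 = 28/5.
E[Z] = (1/2)·(19/3) + (1/2)·(28/5) = 179/30.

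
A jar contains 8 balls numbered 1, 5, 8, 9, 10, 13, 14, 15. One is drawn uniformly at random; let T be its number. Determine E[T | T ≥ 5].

74/7

P(T ≥ 5) = 7/8.
Σ over the event: 5·1/8 + 8·1/8 + 9·1/8 + 10·1/8 + 13·1/8 + 14·1/8 + 15·1/8 = 37/4.
E[T | T ≥ 5] = (37/4) / (7/8) = 74/7.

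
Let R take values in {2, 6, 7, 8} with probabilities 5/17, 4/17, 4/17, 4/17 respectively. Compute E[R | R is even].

P(R is even) = 13/17.
Σ over the event: 2·5/17 + 6·4/17 + 8·4/17 = 66/17.
E[R | R is even] = (66/17) / (13/17) = 66/13.

66/13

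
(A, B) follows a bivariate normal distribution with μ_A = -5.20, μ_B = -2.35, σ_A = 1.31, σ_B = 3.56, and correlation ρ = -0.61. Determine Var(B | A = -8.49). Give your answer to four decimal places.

7.9578

Var(B | A=x) = (1 − ρ²)·σ_B².
Var(B | A=-8.49) = (3.56)²·(1 − (-0.61)²) = 12.6736·0.6279 = 7.9578.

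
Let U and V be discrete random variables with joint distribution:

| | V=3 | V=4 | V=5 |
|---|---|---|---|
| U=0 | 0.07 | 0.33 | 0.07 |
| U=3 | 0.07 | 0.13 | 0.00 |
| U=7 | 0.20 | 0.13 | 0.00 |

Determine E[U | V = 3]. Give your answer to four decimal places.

P(V = 3) = 0.34.
Summing U·P(U=x,V=y) over the conditioning event gives 1.61.
E[U | V = 3] = (1.61) / (0.34) = 4.7353.

4.7353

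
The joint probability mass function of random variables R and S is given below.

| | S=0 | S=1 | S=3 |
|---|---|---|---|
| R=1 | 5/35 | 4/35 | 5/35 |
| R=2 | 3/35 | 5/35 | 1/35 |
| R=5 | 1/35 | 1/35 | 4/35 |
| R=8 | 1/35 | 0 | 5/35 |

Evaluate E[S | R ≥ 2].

P(R ≥ 2) = 3/5.
Σ S·P over the event = 0·(3/35) + 1·(5/35) + 3·(1/35) + 0·(1/35) + 1·(1/35) + 3·(4/35) + 0·(1/35) + 3·(5/35) = 36/35.
E[S | R ≥ 2] = (36/35) / (3/5) = 12/7.

12/7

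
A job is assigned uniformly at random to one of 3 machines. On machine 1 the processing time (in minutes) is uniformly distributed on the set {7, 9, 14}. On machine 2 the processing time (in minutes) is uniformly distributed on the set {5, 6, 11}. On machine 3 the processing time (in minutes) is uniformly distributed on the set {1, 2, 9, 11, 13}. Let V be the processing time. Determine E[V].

368/45

E[V | machine 1] = (7+9+14)/3 = 10.
E[V | machine 2] = (5+6+11)/3 = 22/3.
E[V | machine 3] = (1+2+9+11+13)/5 = 36/5.
By the law of total expectation,
E[V] = (1/3)·(10) + (1/3)·(22/3) + (1/3)·(36/5) = 368/45.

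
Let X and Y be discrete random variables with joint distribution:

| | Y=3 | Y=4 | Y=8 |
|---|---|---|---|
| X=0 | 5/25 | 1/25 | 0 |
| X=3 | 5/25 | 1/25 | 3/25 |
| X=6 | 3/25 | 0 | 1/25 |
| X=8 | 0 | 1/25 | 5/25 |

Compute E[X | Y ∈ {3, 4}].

P(Y ∈ {3, 4}) = 16/25.
Σ X·P over the event = 0·(5/25) + 0·(1/25) + 3·(5/25) + 3·(1/25) + 6·(3/25) + 8·(1/25) = 44/25.
E[X | Y ∈ {3, 4}] = (44/25) / (16/25) = 11/4.

11/4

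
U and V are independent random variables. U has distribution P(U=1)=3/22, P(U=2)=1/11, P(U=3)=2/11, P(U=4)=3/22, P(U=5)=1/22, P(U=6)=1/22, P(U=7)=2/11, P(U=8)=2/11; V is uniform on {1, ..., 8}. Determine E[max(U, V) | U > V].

253/40

P(U > V) = 5/11.
Summing max(U,V)·P(x,y) over outcomes with U > V gives 23/8.
E[max(U, V) | U > V] = (23/8) / (5/11) = 253/40.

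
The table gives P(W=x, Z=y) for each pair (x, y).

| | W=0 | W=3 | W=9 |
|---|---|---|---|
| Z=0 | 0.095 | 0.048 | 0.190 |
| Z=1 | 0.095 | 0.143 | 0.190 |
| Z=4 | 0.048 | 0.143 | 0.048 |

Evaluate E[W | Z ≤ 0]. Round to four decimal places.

5.5676

P(Z ≤ 0) = 0.333.
Summing W·P(W=x,Z=y) over the conditioning event gives 1.854.
E[W | Z ≤ 0] = (1.854) / (0.333) = 5.5676.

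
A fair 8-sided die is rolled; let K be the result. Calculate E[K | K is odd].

4

Given K is odd, K is equally likely to be any of {1, 3, 5, 7}.
E[K | K is odd] = (1 + 3 + 5 + 7) / 4 = 4.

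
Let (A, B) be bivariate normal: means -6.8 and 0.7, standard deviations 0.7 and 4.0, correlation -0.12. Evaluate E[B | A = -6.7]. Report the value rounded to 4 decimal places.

For a bivariate normal, E[B | A=x] = μ_B + ρ·(σ_B/σ_A)·(x − μ_A).
E[B | A=-6.7] = 0.7 + (-0.12)·(4.0/0.7)·(-6.7 − (-6.8)) = 0.7 + (-0.68571)·(0.1) = 0.6314.

0.6314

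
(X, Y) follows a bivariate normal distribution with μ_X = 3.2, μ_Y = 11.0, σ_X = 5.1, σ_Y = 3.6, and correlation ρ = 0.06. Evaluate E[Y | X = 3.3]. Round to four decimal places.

11.0042

E[Y | X=x] = μ_Y + ρ(σ_Y/σ_X)(x − μ_X) for jointly normal variables.
E[Y | X=3.3] = 11.0 + (0.06)·(3.6/5.1)·(3.3 − (3.2)) = 11.0 + (0.042353)·(0.1) = 11.0042.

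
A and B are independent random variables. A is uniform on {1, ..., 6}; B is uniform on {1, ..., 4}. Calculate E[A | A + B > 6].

5

Outcomes with A + B > 6: (3,4), (4,3), (4,4), (5,2), (5,3), (5,4), (6,1), (6,2), (6,3), (6,4), each with probability 1/24.
E[A | A + B > 6] = (3 + 4 + 4 + 5 + 5 + 5 + 6 + 6 + 6 + 6) / 10 = 5.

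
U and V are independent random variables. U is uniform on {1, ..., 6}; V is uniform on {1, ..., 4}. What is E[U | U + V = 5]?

Outcomes with U + V = 5: (1,4), (2,3), (3,2), (4,1), each with probability 1/24.
E[U | U + V = 5] = (1 + 2 + 3 + 4) / 4 = 5/2.

5/2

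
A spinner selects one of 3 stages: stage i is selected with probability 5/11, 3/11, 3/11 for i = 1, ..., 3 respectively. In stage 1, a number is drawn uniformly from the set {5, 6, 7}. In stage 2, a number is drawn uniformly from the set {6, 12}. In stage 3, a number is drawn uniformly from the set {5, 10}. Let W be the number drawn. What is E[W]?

159/22

E[W | stage 1] = (5+6+7)/3 = 6.
E[W | stage 2] = (6+12)/2 = 9.
E[W | stage 3] = (5+10)/2 = 15/2.
E[W] = (5/11)·(6) + (3/11)·(9) + (3/11)·(15/2) = 159/22.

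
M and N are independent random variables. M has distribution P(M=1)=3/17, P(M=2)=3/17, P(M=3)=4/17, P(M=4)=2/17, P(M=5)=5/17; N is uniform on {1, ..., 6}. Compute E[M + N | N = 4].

122/17

P(N = 4) = 1/6.
Summing (M+N)·P(x,y) over outcomes with N = 4 gives 61/51.
E[M + N | N = 4] = (61/51) / (1/6) = 122/17.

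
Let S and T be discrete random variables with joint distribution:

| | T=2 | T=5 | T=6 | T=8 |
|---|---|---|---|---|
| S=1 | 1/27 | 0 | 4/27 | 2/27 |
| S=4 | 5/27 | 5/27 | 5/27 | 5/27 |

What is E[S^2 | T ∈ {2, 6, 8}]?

247/22

P(T ∈ {2, 6, 8}) = 22/27.
Σ S^2·P over the event = 1·(1/27) + 1·(4/27) + 1·(2/27) + 16·(5/27) + 16·(5/27) + 16·(5/27) = 247/27.
E[S^2 | T ∈ {2, 6, 8}] = (247/27) / (22/27) = 247/22.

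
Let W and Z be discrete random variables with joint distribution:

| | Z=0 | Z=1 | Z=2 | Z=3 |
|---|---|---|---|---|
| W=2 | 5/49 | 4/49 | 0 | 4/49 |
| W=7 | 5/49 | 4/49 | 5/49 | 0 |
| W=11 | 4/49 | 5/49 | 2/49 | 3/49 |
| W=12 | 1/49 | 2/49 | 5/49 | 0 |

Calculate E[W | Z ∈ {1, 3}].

P(Z ∈ {1, 3}) = 22/49.
Σ W·P over the event = 2·(4/49) + 2·(4/49) + 7·(4/49) + 11·(5/49) + 11·(3/49) + 12·(2/49) = 156/49.
E[W | Z ∈ {1, 3}] = (156/49) / (22/49) = 78/11.

78/11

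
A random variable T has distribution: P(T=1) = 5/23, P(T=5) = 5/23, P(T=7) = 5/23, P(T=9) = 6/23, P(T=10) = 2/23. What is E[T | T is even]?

P(T is even) = 2/23.
Σ over the event: 10·2/23 = 20/23.
E[T | T is even] = (20/23) / (2/23) = 10.

10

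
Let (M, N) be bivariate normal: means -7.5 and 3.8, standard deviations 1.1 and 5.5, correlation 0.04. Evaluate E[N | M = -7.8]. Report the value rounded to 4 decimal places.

3.7400

The regression of N on M has slope ρ·σ_N/σ_M and passes through (μ_M, μ_N).
E[N | M=-7.8] = 3.8 + (0.04)·(5.5/1.1)·(-7.8 − (-7.5)) = 3.8 + (0.2)·(-0.3) = 3.7400.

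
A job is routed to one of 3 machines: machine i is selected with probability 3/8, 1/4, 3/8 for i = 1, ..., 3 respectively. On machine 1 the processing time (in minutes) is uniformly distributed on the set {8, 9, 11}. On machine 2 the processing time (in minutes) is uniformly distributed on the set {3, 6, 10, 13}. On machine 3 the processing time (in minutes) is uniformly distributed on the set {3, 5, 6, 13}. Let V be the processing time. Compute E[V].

257/32

E[V | machine 1] = (8+9+11)/3 = 28/3.
E[V | machine 2] = (3+6+10+13)/4 = 8.
E[V | machine 3] = (3+5+6+13)/4 = 27/4.
By the law of total expectation,
E[V] = (3/8)·(28/3) + (1/4)·(8) + (3/8)·(27/4) = 257/32.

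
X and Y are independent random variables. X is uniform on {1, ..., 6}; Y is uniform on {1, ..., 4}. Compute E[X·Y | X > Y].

P(X > Y) = 7/12.
Summing XY·P(x,y) over outcomes with X > Y gives 145/24.
E[X·Y | X > Y] = (145/24) / (7/12) = 145/14.

145/14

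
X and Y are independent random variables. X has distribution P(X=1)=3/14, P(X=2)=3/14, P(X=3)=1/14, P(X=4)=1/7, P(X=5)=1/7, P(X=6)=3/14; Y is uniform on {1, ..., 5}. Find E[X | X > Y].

83/17

P(X > Y) = 17/35.
Summing X·P(x,y) over outcomes with X > Y gives 83/35.
E[X | X > Y] = (83/35) / (17/35) = 83/17.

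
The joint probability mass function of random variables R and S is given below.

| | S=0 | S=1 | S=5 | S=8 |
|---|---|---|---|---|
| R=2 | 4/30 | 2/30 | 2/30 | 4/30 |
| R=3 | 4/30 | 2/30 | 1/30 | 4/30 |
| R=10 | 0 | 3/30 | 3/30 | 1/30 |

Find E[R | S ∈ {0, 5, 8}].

87/23

P(S ∈ {0, 5, 8}) = 23/30.
Σ R·P over the event = 2·(4/30) + 2·(2/30) + 2·(4/30) + 3·(4/30) + 3·(1/30) + 3·(4/30) + 10·(3/30) + 10·(1/30) = 29/10.
E[R | S ∈ {0, 5, 8}] = (29/10) / (23/30) = 87/23.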